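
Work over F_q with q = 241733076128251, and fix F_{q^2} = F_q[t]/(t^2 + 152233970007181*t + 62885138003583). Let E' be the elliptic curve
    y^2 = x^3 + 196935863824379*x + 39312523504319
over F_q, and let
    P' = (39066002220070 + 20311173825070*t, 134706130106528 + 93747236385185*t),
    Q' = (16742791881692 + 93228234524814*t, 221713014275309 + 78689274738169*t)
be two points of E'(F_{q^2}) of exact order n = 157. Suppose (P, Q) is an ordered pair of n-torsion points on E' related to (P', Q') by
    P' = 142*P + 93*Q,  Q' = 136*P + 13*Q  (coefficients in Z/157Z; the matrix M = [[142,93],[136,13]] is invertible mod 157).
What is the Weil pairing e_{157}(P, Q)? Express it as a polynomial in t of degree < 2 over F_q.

150778009723017 + 22027227945512*t

The 157-Weil pairing on E[157] over F_{241733076128251} is alternating-bilinear: e_{157}(P',Q') = e_{157}(P,Q)^det(M).
det(M) mod 157 = 31; its inverse in (Z/157)^* is 76 (check: 31*76 mod 157 = 1).
Run Miller on y^2=x^3+196935863824379*x+39312523504319 over F_{241733076128251}: ladder 10011101 (8 bits); e = f_P(D_Q)/f_Q(D_P).
So e_{157}(P',Q') = 179807915737551 + 240696286889646*t.
Thus e_{157}(P,Q) = 150778009723017 + 22027227945512*t.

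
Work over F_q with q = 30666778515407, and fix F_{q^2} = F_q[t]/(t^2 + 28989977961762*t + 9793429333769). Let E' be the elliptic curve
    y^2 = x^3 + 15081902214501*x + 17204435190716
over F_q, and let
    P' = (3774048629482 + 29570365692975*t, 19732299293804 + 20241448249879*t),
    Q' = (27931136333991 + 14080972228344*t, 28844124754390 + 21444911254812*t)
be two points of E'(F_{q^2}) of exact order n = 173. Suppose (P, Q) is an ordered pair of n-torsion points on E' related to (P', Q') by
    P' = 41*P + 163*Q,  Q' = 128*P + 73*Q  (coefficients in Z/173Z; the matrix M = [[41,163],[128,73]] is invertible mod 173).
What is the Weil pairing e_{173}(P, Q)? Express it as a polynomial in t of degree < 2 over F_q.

Under M = [[41,163],[128,73]] in GL_2(Z/173), e_{173}(P',Q') = e_{173}(P,Q)^(41*73-163*128 mod 173).
det(M) mod 173 = 121; its inverse in (Z/173)^* is 163 (check: 121*163 mod 173 = 1).
Build f_{173,P'} and f_{173,Q'} via the 8-bit ladder of 173=10101101_2; evaluate at shifted divisors; quotient in F_{30666778515407^2}.
f_P(D_Q)/f_Q(D_P) = 30347707997935 + 698586779695*t.
Raise to 163: e(P,Q) = 17223870207371 + 16436054399526*t in mu_{173}.

17223870207371 + 16436054399526*t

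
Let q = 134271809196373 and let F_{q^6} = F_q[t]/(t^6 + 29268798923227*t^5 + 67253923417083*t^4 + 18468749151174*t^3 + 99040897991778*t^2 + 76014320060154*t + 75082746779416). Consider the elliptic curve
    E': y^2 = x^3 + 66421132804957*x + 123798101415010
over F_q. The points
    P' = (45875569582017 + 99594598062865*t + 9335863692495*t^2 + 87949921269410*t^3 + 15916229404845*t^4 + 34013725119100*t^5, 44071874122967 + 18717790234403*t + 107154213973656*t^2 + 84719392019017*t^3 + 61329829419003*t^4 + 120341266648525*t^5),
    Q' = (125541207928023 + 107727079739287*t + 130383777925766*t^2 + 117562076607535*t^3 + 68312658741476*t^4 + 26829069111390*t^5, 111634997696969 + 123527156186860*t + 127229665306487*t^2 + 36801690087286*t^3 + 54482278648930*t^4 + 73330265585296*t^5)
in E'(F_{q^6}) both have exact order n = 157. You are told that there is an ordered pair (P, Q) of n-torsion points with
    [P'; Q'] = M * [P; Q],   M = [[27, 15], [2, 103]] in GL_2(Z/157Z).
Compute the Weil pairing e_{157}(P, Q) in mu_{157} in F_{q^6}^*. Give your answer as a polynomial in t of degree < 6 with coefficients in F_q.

129391365476126 + 106431790856806*t + 79394528542381*t^2 + 71888901676218*t^3 + 39290432034132*t^4 + 87822808705298*t^5

Since e_{157}(P,P)=e_{157}(Q,Q)=1 and e_{157}(Q,P)=e_{157}(P,Q)^{-1}, expanding e_{157}(27*P + 15*Q,2*P + 103*Q) leaves e(P,Q)^det(M).
Inverting 82 mod 157: 90. Thus e_{157}(P,Q) = e(P',Q')^{90}.
Run Miller on y^2=x^3+66421132804957*x+123798101415010 over F_{134271809196373}: ladder 10011101 (8 bits); e = f_P(D_Q)/f_Q(D_P).
So e_{157}(P',Q') = 77387631037491 + 98470015332228*t + 34789643401149*t^2 + 109651921333325*t^3 + 73896953755530*t^4 + 82458545755843*t^5.
e_{157}(P,Q) = (77387631037491 + 98470015332228*t + 34789643401149*t^2 + 109651921333325*t^3 + 73896953755530*t^4 + 82458545755843*t^5)^{90} = 129391365476126 + 106431790856806*t + 79394528542381*t^2 + 71888901676218*t^3 + 39290432034132*t^4 + 87822808705298*t^5.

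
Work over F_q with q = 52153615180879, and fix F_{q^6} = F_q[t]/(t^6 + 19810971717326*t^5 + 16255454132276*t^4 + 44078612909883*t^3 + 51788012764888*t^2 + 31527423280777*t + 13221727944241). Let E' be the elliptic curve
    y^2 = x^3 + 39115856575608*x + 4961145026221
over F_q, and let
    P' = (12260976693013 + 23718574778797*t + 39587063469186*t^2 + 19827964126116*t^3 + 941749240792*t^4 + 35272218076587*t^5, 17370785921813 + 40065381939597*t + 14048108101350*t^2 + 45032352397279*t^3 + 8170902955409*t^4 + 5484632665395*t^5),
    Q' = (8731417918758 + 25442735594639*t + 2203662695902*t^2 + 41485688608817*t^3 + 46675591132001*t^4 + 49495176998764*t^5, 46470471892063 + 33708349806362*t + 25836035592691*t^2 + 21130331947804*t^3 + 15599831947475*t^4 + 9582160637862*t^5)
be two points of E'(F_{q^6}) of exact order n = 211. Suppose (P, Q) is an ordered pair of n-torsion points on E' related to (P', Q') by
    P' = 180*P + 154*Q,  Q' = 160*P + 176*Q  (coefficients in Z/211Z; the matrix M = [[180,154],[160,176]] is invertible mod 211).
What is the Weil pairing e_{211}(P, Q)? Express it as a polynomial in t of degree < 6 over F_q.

33844249193056 + 1893721389299*t + 12896984360604*t^2 + 32881800304012*t^3 + 8313688332894*t^4 + 50505026412193*t^5

Under M = [[180,154],[160,176]] in GL_2(Z/211), e_{211}(P',Q') = e_{211}(P,Q)^(180*176-154*160 mod 211).
det M = 180*176 - 154*160 = 7040 = 77 (mod 211); 77^{-1} = 74 (mod 211).
n = 211 = (11010011)_2 (8 bits, wt 5); accumulate f_{211,P'}(Q'+S)/f_{211,P'}(S) along the 7-step ladder.
So e_{211}(P',Q') = 20868007119862 + 35515563684503*t + 23999962644337*t^2 + 20139085207512*t^3 + 7772466531315*t^4 + 17253664029320*t^5.
Thus e_{211}(P,Q) = 33844249193056 + 1893721389299*t + 12896984360604*t^2 + 32881800304012*t^3 + 8313688332894*t^4 + 50505026412193*t^5.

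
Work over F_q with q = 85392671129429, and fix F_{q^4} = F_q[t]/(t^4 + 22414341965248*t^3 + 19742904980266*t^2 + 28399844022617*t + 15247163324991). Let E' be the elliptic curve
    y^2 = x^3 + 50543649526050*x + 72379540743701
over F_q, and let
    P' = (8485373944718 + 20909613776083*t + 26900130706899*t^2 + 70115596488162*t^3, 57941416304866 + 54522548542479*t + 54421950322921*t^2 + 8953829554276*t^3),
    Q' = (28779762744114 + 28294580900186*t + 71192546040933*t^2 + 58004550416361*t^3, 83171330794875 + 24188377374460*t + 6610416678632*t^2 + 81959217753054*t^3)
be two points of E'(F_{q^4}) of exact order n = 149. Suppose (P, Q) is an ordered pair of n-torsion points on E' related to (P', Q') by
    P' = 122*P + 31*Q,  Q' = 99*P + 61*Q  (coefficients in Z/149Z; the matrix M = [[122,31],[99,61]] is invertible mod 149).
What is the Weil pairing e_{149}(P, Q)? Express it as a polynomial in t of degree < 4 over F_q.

36190526734462 + 6353479591311*t + 25322361696988*t^2 + 32851349808013*t^3

Under M = [[122,31],[99,61]] in GL_2(Z/149), e_{149}(P',Q') = e_{149}(P,Q)^(122*61-31*99 mod 149).
122*61 - 31*99 = 4373; reduced mod 149: det = 52, inverse 43.
Miller loop for e_{149} over F_{85392671129429^4}: bits of 149 = 10010101; 7 double steps + 3 add steps, l/v at each.
f_P(D_Q)/f_Q(D_P) = 9715810521541 + 62419184354071*t + 1985117068623*t^2 + 14763675017288*t^3.
e_{149}(P,Q) = (9715810521541 + 62419184354071*t + 1985117068623*t^2 + 14763675017288*t^3)^{43} = 36190526734462 + 6353479591311*t + 25322361696988*t^2 + 32851349808013*t^3.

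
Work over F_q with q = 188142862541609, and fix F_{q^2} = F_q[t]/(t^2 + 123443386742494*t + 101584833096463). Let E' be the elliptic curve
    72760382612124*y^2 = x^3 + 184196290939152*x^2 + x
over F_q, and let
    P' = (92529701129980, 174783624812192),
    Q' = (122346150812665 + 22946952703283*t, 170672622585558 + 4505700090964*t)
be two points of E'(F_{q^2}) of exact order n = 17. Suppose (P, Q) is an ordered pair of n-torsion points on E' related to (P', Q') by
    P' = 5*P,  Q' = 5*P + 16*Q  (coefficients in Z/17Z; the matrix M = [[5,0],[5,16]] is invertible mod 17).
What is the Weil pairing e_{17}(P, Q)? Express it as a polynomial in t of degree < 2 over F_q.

Alternating bilinearity on E[17] (values in mu_{17} in F_{188142862541609^2}) gives e(P',Q') = e(P,Q)^det(M).
Hence e(P,Q) = e(P',Q')^{10} where 10 = 12^{-1} mod 17.
Montgomery->Weierstrass: x_W = 25396976672490*x+65455219379641, y_W=25396976672490*y on F_{188142862541609}; lands on y^2=x^3+2382991124579*x+106397596485301.
Build f_{17,P'} and f_{17,Q'} via the 5-bit ladder of 17=10001_2; evaluate at shifted divisors; quotient in F_{188142862541609^2}.
Result: e(P',Q') = 25786920327301 + 164875815904207*t.
Thus e_{17}(P,Q) = 105335016459162 + 75336189542852*t.

105335016459162 + 75336189542852*t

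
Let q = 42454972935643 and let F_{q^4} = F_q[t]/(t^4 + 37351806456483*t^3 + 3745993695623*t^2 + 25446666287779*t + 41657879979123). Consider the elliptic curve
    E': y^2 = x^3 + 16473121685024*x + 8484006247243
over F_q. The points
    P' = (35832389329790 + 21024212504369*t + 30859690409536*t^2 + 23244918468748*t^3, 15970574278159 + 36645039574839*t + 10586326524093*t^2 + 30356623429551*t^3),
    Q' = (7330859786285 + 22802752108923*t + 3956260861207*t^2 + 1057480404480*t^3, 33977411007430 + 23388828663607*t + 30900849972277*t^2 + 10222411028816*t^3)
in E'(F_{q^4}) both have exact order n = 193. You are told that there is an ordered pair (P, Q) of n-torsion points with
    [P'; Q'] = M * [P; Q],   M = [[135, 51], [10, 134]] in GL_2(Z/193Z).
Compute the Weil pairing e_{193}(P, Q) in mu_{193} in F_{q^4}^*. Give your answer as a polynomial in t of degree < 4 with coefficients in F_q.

e_{193} is bilinear + alternating on E[193], so e_{193}(135*P + 51*Q, 10*P + 134*Q) = e_{193}(P,Q)^(135*134-51*10).
135*134 - 51*10 = 17580; reduced mod 193: det = 17, inverse 159.
n = 193 = (11000001)_2 (8 bits, wt 3); accumulate f_{193,P'}(Q'+S)/f_{193,P'}(S) along the 7-step ladder.
Miller gives e_{193}(P',Q') = 26556551551627 + 34351245807976*t + 29744456509062*t^2 + 23567542344652*t^3 in F_{42454972935643^4}.
(26556551551627 + 34351245807976*t + 29744456509062*t^2 + 23567542344652*t^3)^{159} mod (42454972935643,f) = 25578084811724 + 94218499886*t + 246808203147*t^2 + 22836537822000*t^3.

25578084811724 + 94218499886*t + 246808203147*t^2 + 22836537822000*t^3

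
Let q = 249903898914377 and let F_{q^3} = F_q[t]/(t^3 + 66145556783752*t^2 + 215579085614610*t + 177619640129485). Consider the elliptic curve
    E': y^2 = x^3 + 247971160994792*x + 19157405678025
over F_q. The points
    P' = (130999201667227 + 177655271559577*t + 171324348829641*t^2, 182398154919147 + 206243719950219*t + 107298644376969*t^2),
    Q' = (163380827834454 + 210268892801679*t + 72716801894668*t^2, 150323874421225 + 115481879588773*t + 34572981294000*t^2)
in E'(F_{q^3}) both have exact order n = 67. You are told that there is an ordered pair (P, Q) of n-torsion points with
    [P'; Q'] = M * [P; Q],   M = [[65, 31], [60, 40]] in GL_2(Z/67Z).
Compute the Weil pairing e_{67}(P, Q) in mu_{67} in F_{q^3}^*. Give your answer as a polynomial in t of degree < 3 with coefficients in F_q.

Alternating bilinearity on E[67] (values in mu_{67} in F_{249903898914377^3}) gives e(P',Q') = e(P,Q)^det(M).
Inverting 3 mod 67: 45. Thus e_{67}(P,Q) = e(P',Q')^{45}.
Double-and-add over 1000011: 7-1 doublings, 3-1 additions; each step l_{T,T}/v_{2T} or l_{T,P'}/v at Q'+S for random S.
The quotient is 247609965871591 + 243467944040180*t + 189456957032846*t^2.
e_{67}(P,Q) = (247609965871591 + 243467944040180*t + 189456957032846*t^2)^{45} = 76278168357814 + 24519902454684*t + 50584581045956*t^2.

76278168357814 + 24519902454684*t + 50584581045956*t^2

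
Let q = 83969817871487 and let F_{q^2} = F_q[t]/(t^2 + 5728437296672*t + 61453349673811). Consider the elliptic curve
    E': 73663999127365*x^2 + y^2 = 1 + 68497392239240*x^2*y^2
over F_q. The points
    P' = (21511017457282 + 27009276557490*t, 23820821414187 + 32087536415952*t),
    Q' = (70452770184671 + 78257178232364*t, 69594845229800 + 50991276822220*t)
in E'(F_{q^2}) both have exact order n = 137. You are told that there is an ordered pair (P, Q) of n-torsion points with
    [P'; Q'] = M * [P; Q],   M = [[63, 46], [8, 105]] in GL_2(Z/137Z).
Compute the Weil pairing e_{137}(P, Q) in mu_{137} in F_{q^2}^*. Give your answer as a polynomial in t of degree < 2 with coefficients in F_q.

The 137-Weil pairing on E[137] over F_{83969817871487} is alternating-bilinear: e_{137}(P',Q') = e_{137}(P,Q)^det(M).
det M = 63*105 - 46*8 = 6247 = 82 (mod 137); 82^{-1} = 132 (mod 137).
Edwards a_E,d_E -> Montgomery A=64259321358833,B=17959791453095 -> Weierstrass 60075321107680,13661907308639 via alpha=65678474163511,beta=22284106189903.
Run Miller on y^2=x^3+60075321107680*x+13661907308639 over F_{83969817871487}: ladder 10001001 (8 bits); e = f_P(D_Q)/f_Q(D_P).
f_P(D_Q)/f_Q(D_P) = 80285456738424 + 35143328677716*t.
e_{137}(P,Q) = (80285456738424 + 35143328677716*t)^{132} = 58806751046955 + 39802577972394*t.

58806751046955 + 39802577972394*t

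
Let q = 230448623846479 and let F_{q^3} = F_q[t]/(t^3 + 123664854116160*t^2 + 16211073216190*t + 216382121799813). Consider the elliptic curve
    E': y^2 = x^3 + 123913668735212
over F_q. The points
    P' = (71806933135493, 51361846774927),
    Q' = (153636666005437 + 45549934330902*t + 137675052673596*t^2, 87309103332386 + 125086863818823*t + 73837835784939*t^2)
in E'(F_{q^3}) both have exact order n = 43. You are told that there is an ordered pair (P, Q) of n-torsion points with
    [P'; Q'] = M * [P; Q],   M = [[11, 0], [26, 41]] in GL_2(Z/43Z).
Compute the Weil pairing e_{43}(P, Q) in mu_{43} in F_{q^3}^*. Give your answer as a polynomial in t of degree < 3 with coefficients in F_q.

e_{43} is bilinear + alternating on E[43], so e_{43}(11*P, 26*P + 41*Q) = e_{43}(P,Q)^(11*41-0*26).
11*41 - 0*26 = 451; reduced mod 43: det = 21, inverse 41.
n = 43 = (101011)_2 (6 bits, wt 4); accumulate f_{43,P'}(Q'+S)/f_{43,P'}(S) along the 5-step ladder.
The quotient is 18401650496379 + 195066693705204*t + 221653358277705*t^2.
Hence e(P,Q) = 186379137933086 + 80723131529715*t + 50975630049854*t^2 in F_{230448623846479^3}^*.

186379137933086 + 80723131529715*t + 50975630049854*t^2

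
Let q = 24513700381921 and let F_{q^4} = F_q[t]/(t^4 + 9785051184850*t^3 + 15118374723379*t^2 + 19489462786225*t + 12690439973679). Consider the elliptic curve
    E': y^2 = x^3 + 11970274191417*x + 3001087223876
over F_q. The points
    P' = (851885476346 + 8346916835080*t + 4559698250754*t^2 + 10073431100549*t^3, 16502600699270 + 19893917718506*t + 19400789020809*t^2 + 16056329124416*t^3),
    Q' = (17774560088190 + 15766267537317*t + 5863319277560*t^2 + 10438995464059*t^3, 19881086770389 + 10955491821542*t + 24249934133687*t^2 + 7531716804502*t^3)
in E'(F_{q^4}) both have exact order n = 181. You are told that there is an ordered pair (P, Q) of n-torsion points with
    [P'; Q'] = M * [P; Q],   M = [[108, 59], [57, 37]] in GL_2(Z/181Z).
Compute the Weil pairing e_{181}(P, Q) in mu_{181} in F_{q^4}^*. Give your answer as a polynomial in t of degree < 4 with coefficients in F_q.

11906787935096 + 23429166208602*t + 22586539689329*t^2 + 6710528726730*t^3

Under M = [[108,59],[57,37]] in GL_2(Z/181), e_{181}(P',Q') = e_{181}(P,Q)^(108*37-59*57 mod 181).
det(M) mod 181 = 90; its inverse in (Z/181)^* is 179 (check: 90*179 mod 181 = 1).
Build f_{181,P'} and f_{181,Q'} via the 8-bit ladder of 181=10110101_2; evaluate at shifted divisors; quotient in F_{24513700381921^4}.
So e_{181}(P',Q') = 17675119241134 + 13968639801786*t + 19129348200166*t^2 + 21192736048267*t^3.
Thus e_{181}(P,Q) = 11906787935096 + 23429166208602*t + 22586539689329*t^2 + 6710528726730*t^3.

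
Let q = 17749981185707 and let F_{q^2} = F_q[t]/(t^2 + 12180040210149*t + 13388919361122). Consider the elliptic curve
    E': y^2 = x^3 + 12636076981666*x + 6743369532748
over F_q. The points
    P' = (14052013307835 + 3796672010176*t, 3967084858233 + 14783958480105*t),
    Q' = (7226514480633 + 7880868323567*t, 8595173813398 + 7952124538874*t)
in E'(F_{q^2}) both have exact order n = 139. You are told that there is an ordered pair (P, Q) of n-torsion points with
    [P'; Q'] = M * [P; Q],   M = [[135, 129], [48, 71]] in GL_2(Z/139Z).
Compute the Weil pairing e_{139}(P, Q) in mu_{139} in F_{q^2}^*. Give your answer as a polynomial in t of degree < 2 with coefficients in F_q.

1401641437341 + 14359325517091*t

Alternating bilinearity on E[139] (values in mu_{139} in F_{17749981185707^2}) gives e(P',Q') = e(P,Q)^det(M).
So e_{139}(P,Q) = e_{139}(P',Q')^{100}, since 57*100 = 1 mod 139.
8-bit Miller (10001011) on E'/F_{17749981185707} with a'=12636076981666, b'=6743369532748: accumulate tangent/chord ratios at Q'+S and P'+S'.
Miller gives e_{139}(P',Q') = 3099345609358 + 11521560695226*t in F_{17749981185707^2}.
e_{139}(P,Q) = (3099345609358 + 11521560695226*t)^{100} = 1401641437341 + 14359325517091*t.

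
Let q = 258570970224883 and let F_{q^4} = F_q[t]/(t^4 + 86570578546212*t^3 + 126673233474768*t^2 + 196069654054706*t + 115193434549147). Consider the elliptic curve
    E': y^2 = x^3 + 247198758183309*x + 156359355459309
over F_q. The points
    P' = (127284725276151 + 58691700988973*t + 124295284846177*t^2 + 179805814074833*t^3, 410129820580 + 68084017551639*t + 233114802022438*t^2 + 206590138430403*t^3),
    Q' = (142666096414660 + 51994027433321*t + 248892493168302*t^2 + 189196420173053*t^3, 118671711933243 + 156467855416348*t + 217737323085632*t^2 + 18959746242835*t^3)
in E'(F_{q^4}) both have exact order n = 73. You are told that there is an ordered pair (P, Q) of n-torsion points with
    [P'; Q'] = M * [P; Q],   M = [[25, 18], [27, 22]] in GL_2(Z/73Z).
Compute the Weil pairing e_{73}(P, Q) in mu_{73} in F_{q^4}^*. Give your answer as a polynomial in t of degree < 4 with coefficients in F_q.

e_{73}(aP+bQ,cP+dQ) = e_{73}(P,Q)^(ad-bc); with (a,b,c,d)=(25,18,27,22) this gives the det-73 law.
So e_{73}(P,Q) = e_{73}(P',Q')^{8}, since 64*8 = 1 mod 73.
Miller loop for e_{73} over F_{258570970224883^4}: bits of 73 = 1001001; 6 double steps + 2 add steps, l/v at each.
Miller gives e_{73}(P',Q') = 205213337701832 + 114652702061309*t + 206573005553015*t^2 + 254975142245795*t^3 in F_{258570970224883^4}.
Finally e_{73}(P,Q) = 203365392722522 + 113527979670585*t + 20670361797929*t^2 + 181841351224334*t^3.

203365392722522 + 113527979670585*t + 20670361797929*t^2 + 181841351224334*t^3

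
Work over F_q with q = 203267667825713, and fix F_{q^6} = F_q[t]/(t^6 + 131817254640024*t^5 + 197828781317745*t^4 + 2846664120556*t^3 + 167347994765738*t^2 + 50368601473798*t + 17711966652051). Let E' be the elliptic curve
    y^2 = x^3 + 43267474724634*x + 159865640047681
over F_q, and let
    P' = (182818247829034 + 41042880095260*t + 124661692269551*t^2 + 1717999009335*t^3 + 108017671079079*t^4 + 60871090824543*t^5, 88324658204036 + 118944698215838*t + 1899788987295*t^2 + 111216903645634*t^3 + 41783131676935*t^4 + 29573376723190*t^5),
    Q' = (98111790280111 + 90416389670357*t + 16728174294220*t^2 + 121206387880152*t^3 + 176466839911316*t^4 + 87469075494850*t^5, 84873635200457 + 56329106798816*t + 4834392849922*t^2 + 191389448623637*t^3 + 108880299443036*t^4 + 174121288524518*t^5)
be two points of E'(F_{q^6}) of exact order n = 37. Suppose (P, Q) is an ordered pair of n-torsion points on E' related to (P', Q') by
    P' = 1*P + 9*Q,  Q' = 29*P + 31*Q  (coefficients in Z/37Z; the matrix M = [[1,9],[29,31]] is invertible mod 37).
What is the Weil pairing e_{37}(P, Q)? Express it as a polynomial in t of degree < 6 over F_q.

108851992670085 + 74137369554693*t + 136772149446288*t^2 + 198886629395405*t^3 + 81889168664935*t^4 + 80730892641751*t^5

e_{37}(aP+bQ,cP+dQ) = e_{37}(P,Q)^(ad-bc); with (a,b,c,d)=(1,9,29,31) this gives the det-37 law.
Inverting 29 mod 37: 23. Thus e_{37}(P,Q) = e(P',Q')^{23}.
Build f_{37,P'} and f_{37,Q'} via the 6-bit ladder of 37=100101_2; evaluate at shifted divisors; quotient in F_{203267667825713^6}.
The quotient is 203256340197294 + 156686426219395*t + 20330206001417*t^2 + 184601964141077*t^3 + 101099586037677*t^4 + 170158635443604*t^5.
Raise to 23: e(P,Q) = 108851992670085 + 74137369554693*t + 136772149446288*t^2 + 198886629395405*t^3 + 81889168664935*t^4 + 80730892641751*t^5 in mu_{37}.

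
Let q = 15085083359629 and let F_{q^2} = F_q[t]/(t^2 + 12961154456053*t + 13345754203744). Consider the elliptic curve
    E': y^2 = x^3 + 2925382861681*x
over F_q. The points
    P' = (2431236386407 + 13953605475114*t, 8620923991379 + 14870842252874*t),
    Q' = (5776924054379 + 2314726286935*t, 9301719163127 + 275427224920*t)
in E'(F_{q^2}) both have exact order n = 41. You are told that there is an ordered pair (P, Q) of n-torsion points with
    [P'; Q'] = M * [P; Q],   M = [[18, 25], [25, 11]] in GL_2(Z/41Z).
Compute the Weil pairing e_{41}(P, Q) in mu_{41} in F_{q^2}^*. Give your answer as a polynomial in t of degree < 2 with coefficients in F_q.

14997996260885 + 9905177618085*t

Alternating bilinearity on E[41] (values in mu_{41} in F_{15085083359629^2}) gives e(P',Q') = e(P,Q)^det(M).
Inverting 24 mod 41: 12. Thus e_{41}(P,Q) = e(P',Q')^{12}.
Miller loop for e_{41} over F_{15085083359629^2}: bits of 41 = 101001; 5 double steps + 2 add steps, l/v at each.
Result: e(P',Q') = 9136489851234 + 1771705965381*t.
Finally e_{41}(P,Q) = 14997996260885 + 9905177618085*t.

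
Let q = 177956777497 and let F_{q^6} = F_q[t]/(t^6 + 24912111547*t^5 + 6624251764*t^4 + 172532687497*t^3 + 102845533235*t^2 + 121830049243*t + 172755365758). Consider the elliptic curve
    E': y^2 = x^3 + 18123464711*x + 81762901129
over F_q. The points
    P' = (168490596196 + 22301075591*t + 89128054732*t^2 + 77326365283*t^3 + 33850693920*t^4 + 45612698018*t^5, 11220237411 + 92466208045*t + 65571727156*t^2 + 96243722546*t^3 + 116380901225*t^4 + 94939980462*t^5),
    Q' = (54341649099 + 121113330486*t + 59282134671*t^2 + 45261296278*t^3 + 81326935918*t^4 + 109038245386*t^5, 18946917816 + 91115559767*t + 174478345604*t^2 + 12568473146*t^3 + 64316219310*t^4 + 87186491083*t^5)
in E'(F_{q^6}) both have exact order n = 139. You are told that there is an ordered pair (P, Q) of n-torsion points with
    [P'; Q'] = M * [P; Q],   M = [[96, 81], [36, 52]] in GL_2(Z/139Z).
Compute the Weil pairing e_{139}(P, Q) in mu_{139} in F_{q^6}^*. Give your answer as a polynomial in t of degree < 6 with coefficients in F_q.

27997563111 + 159404817245*t + 175757535832*t^2 + 74988976912*t^3 + 147876317681*t^4 + 139232305102*t^5

Alternating bilinearity on E[139] (values in mu_{139} in F_{177956777497^6}) gives e(P',Q') = e(P,Q)^det(M).
96*52 - 81*36 = 2076; reduced mod 139: det = 130, inverse 108.
Miller loop for e_{139} over F_{177956777497^6}: bits of 139 = 10001011; 7 double steps + 3 add steps, l/v at each.
f_P(D_Q)/f_Q(D_P) = 14268515233 + 154351866497*t + 14996437951*t^2 + 42573551204*t^3 + 92854873412*t^4 + 9573388227*t^5.
Raise to 108: e(P,Q) = 27997563111 + 159404817245*t + 175757535832*t^2 + 74988976912*t^3 + 147876317681*t^4 + 139232305102*t^5 in mu_{139}.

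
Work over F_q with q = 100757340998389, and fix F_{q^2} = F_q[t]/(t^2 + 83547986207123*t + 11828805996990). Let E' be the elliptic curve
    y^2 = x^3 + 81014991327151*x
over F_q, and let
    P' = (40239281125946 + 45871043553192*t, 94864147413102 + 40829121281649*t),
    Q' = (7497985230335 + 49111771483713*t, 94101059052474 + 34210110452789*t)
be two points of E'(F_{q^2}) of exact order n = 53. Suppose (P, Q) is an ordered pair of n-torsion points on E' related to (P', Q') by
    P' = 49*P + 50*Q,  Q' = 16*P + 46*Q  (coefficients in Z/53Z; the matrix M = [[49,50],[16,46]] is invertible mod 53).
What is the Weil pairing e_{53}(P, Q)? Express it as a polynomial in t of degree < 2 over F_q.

Under M = [[49,50],[16,46]] in GL_2(Z/53), e_{53}(P',Q') = e_{53}(P,Q)^(49*46-50*16 mod 53).
Hence e(P,Q) = e(P',Q')^{30} where 30 = 23^{-1} mod 53.
Build f_{53,P'} and f_{53,Q'} via the 6-bit ladder of 53=110101_2; evaluate at shifted divisors; quotient in F_{100757340998389^2}.
So e_{53}(P',Q') = 99774629831890 + 31075252578615*t.
Hence e(P,Q) = 65404661556540 + 45813098047980*t in F_{100757340998389^2}^*.

65404661556540 + 45813098047980*t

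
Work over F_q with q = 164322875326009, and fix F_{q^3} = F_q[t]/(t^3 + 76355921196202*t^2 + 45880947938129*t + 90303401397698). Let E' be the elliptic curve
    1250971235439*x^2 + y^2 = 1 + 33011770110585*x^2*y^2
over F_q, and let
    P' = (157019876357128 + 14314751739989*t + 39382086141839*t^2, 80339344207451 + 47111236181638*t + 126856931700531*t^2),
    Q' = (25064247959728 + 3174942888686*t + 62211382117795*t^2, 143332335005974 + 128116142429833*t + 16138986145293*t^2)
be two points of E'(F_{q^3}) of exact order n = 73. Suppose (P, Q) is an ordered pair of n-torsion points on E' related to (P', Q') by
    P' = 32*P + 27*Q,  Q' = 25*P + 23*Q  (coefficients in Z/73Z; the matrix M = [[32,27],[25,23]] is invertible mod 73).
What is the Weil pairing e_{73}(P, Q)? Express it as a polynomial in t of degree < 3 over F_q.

140213113393833 + 157718365767378*t + 13211093027136*t^2

Under M = [[32,27],[25,23]] in GL_2(Z/73), e_{73}(P',Q') = e_{73}(P,Q)^(32*23-27*25 mod 73).
32*23 - 27*25 = 61; reduced mod 73: det = 61, inverse 6.
Map (x,y)_Ed via u=(1+y)/(1-y), v=(1+y)/((1-y)x) to Montgomery A=47729515617263,B=36324535112267; then to (a',b')=(2501946209675,77424945748302).
Run Miller on y^2=x^3+2501946209675*x+77424945748302 over F_{164322875326009}: ladder 1001001 (7 bits); e = f_P(D_Q)/f_Q(D_P).
Miller gives e_{73}(P',Q') = 31908623054310 + 8216974762025*t + 107617996967715*t^2 in F_{164322875326009^3}.
e_{73}(P,Q) = (31908623054310 + 8216974762025*t + 107617996967715*t^2)^{6} = 140213113393833 + 157718365767378*t + 13211093027136*t^2.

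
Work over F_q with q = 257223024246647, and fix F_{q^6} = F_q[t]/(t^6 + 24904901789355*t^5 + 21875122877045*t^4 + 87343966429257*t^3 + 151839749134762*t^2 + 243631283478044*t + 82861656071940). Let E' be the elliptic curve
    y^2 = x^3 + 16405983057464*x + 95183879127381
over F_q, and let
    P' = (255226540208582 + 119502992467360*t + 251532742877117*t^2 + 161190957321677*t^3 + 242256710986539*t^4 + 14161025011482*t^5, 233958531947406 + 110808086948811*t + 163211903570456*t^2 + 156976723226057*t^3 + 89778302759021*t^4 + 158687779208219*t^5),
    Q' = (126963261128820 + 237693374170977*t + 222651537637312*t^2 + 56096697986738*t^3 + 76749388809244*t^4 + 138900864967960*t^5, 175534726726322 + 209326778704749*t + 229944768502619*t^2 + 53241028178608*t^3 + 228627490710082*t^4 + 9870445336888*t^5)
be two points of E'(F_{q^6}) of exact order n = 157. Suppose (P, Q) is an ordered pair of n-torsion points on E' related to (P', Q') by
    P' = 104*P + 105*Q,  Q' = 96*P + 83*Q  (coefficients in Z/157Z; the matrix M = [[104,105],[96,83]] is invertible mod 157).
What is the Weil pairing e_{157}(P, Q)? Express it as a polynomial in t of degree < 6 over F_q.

Alternating bilinearity on E[157] (values in mu_{157} in F_{257223024246647^6}) gives e(P',Q') = e(P,Q)^det(M).
det(M) mod 157 = 122; its inverse in (Z/157)^* is 148 (check: 122*148 mod 157 = 1).
Miller loop for e_{157} over F_{257223024246647^6}: bits of 157 = 10011101; 7 double steps + 4 add steps, l/v at each.
Result: e(P',Q') = 238771991330826 + 188791304871450*t + 231990222820985*t^2 + 219317040633790*t^3 + 80247893517022*t^4 + 103906318332673*t^5.
Raise to 148: e(P,Q) = 165039828836671 + 192094591834376*t + 161547348670606*t^2 + 151208923526154*t^3 + 232200444750311*t^4 + 20704040517375*t^5 in mu_{157}.

165039828836671 + 192094591834376*t + 161547348670606*t^2 + 151208923526154*t^3 + 232200444750311*t^4 + 20704040517375*t^5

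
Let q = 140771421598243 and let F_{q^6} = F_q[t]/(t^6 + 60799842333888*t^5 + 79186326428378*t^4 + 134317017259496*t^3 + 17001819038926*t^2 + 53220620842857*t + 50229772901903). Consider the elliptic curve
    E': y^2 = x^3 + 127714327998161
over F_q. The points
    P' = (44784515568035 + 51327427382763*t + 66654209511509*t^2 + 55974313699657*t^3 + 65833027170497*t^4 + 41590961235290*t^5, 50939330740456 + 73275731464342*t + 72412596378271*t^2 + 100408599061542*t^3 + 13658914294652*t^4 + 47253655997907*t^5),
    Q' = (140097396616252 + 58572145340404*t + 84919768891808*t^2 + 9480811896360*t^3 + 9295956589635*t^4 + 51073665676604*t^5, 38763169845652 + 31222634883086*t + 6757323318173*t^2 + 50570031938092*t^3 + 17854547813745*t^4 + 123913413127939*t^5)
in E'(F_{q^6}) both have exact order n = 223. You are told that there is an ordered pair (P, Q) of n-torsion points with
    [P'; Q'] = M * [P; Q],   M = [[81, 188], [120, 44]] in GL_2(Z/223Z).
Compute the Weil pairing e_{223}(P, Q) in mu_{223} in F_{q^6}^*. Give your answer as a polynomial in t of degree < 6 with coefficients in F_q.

72359782574278 + 19153610270735*t + 19557986816888*t^2 + 77510913588692*t^3 + 56207650981725*t^4 + 134219798881279*t^5

Alternating bilinearity on E[223] (values in mu_{223} in F_{140771421598243^6}) gives e(P',Q') = e(P,Q)^det(M).
81*44 - 188*120 = -18996; reduced mod 223: det = 182, inverse 87.
Double-and-add over 11011111: 8-1 doublings, 7-1 additions; each step l_{T,T}/v_{2T} or l_{T,P'}/v at Q'+S for random S.
Miller gives e_{223}(P',Q') = 51658529793605 + 120038678995963*t + 106726075827315*t^2 + 73143618443663*t^3 + 42438597193914*t^4 + 12249374047333*t^5 in F_{140771421598243^6}.
e_{223}(P,Q) = (51658529793605 + 120038678995963*t + 106726075827315*t^2 + 73143618443663*t^3 + 42438597193914*t^4 + 12249374047333*t^5)^{87} = 72359782574278 + 19153610270735*t + 19557986816888*t^2 + 77510913588692*t^3 + 56207650981725*t^4 + 134219798881279*t^5.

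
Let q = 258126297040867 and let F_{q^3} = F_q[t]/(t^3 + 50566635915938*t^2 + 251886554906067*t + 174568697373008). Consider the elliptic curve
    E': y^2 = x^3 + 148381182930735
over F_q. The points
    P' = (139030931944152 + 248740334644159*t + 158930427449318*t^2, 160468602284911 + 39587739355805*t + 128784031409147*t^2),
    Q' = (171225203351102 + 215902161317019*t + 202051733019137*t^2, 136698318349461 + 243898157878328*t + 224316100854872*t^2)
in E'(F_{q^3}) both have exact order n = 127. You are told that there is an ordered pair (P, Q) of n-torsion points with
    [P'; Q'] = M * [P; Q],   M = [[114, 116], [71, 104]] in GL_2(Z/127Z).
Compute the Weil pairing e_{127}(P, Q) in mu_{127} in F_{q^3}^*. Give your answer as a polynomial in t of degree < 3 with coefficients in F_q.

225644744199459 + 216014962274318*t + 16489305825164*t^2

Alternating bilinearity on E[127] (values in mu_{127} in F_{258126297040867^3}) gives e(P',Q') = e(P,Q)^det(M).
Inverting 64 mod 127: 2. Thus e_{127}(P,Q) = e(P',Q')^{2}.
7-bit Miller (1111111) on E'/F_{258126297040867} with a'=0, b'=148381182930735: accumulate tangent/chord ratios at Q'+S and P'+S'.
f_P(D_Q)/f_Q(D_P) = 112388245397031 + 79481572289283*t + 86634707950429*t^2.
Thus e_{127}(P,Q) = 225644744199459 + 216014962274318*t + 16489305825164*t^2.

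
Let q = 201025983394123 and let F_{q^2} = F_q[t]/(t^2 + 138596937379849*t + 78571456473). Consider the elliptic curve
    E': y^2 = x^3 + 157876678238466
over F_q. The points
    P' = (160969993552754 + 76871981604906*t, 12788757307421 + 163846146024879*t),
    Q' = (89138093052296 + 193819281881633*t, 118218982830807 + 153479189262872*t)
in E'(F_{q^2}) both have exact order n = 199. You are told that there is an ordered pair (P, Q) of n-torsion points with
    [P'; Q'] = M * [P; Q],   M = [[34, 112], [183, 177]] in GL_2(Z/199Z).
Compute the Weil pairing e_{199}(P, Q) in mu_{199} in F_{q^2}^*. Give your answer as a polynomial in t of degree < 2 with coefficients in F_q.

Alternating bilinearity on E[199] (values in mu_{199} in F_{201025983394123^2}) gives e(P',Q') = e(P,Q)^det(M).
34*177 - 112*183 = -14478; reduced mod 199: det = 49, inverse 65.
Run Miller on y^2=x^3+157876678238466 over F_{201025983394123}: ladder 11000111 (8 bits); e = f_P(D_Q)/f_Q(D_P).
e_{199}(P',Q') = 45780533785418 + 105317497957987*t.
Hence e(P,Q) = 23970826293929 + 188215577050759*t in F_{201025983394123^2}^*.

23970826293929 + 188215577050759*t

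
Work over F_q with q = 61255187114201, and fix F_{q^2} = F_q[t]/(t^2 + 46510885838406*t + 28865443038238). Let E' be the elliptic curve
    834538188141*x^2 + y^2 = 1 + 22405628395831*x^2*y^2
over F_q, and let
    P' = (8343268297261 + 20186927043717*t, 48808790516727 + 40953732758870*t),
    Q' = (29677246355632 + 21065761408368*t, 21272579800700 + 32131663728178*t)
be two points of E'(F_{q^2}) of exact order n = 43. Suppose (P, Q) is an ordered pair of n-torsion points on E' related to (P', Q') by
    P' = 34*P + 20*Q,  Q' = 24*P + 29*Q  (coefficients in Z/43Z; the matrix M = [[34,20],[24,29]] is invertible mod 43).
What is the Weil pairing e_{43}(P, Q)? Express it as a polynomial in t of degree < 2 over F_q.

e_{43}(aP+bQ,cP+dQ) = e_{43}(P,Q)^(ad-bc); with (a,b,c,d)=(34,20,24,29) this gives the det-43 law.
det M = 34*29 - 20*24 = 506 = 33 (mod 43); 33^{-1} = 30 (mod 43).
Edwards a_E,d_E -> Montgomery A=55571443623979,B=23091427825065 -> Weierstrass 43433303629204,8856615291801 via alpha=44710152506796,beta=25234821005178.
Run Miller on y^2=x^3+43433303629204*x+8856615291801 over F_{61255187114201}: ladder 101011 (6 bits); e = f_P(D_Q)/f_Q(D_P).
The quotient is 23765780678112 + 9791633247962*t.
(23765780678112 + 9791633247962*t)^{30} mod (61255187114201,f) = 29214211560121 + 26189963707373*t.

29214211560121 + 26189963707373*t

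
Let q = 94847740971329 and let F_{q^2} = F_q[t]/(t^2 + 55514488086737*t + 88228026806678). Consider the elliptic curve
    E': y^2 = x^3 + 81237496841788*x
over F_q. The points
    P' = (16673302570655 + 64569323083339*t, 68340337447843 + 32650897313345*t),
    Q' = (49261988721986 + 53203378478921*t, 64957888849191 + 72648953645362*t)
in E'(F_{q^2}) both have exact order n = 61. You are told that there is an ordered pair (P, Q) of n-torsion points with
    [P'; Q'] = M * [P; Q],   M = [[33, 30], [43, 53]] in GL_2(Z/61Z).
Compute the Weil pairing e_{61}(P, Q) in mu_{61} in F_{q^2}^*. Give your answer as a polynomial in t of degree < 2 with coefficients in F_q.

e_{61} is bilinear + alternating on E[61], so e_{61}(33*P + 30*Q, 43*P + 53*Q) = e_{61}(P,Q)^(33*53-30*43).
det(M) mod 61 = 32; its inverse in (Z/61)^* is 21 (check: 32*21 mod 61 = 1).
6-bit Miller (111101) on E'/F_{94847740971329} with a'=81237496841788, b'=0: accumulate tangent/chord ratios at Q'+S and P'+S'.
So e_{61}(P',Q') = 72944396712437 + 81439367560902*t.
e_{61}(P,Q) = (72944396712437 + 81439367560902*t)^{21} = 7225569995024 + 12550988805754*t.

7225569995024 + 12550988805754*t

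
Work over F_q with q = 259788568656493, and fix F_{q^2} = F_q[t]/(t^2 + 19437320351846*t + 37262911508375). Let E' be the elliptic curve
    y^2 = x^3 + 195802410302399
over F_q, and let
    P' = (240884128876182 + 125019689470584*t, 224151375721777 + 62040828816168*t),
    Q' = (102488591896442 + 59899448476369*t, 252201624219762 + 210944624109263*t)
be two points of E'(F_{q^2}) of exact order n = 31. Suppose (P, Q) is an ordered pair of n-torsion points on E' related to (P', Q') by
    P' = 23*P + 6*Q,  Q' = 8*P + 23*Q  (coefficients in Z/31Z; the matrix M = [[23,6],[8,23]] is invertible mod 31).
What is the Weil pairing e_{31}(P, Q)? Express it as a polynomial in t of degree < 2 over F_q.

Alternating bilinearity on E[31] (values in mu_{31} in F_{259788568656493^2}) gives e(P',Q') = e(P,Q)^det(M).
det M = 23*23 - 6*8 = 481 = 16 (mod 31); 16^{-1} = 2 (mod 31).
Miller loop for e_{31} over F_{259788568656493^2}: bits of 31 = 11111; 4 double steps + 4 add steps, l/v at each.
Miller gives e_{31}(P',Q') = 78363836978870 + 2410715362010*t in F_{259788568656493^2}.
Raise to 2: e(P,Q) = 219898653870675 + 178118622587730*t in mu_{31}.

219898653870675 + 178118622587730*t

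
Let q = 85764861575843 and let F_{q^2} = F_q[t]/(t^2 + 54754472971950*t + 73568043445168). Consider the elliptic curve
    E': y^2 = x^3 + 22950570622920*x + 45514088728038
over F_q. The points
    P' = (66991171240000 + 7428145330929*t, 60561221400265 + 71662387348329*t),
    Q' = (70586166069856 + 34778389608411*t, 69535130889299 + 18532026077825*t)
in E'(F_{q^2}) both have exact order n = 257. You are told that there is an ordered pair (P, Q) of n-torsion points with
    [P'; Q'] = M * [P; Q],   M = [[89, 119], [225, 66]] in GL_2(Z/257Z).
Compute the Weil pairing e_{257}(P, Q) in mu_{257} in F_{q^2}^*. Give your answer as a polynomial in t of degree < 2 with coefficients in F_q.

81623917504286 + 4500796983783*t

The 257-Weil pairing on E[257] over F_{85764861575843} is alternating-bilinear: e_{257}(P',Q') = e_{257}(P,Q)^det(M).
89*66 - 119*225 = -20901; reduced mod 257: det = 173, inverse 52.
Double-and-add over 100000001: 9-1 doublings, 2-1 additions; each step l_{T,T}/v_{2T} or l_{T,P'}/v at Q'+S for random S.
The quotient is 73368040560296 + 43784152177169*t.
Raise to 52: e(P,Q) = 81623917504286 + 4500796983783*t in mu_{257}.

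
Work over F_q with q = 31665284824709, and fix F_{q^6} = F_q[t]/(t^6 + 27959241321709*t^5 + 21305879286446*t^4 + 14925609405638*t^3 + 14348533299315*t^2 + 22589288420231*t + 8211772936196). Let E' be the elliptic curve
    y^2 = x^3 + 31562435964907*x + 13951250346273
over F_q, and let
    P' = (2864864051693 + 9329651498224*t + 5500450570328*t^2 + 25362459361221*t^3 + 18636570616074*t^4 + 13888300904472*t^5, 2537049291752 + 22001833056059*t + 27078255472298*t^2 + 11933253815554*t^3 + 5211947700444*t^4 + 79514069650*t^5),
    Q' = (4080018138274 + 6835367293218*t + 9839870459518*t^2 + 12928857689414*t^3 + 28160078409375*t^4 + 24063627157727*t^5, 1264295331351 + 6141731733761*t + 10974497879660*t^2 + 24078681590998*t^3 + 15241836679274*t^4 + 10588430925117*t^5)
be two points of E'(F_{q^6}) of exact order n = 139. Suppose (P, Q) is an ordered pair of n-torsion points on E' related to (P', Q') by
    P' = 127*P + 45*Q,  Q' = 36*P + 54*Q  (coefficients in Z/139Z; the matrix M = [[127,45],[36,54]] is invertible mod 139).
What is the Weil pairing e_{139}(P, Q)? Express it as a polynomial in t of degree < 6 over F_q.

Alternating bilinearity on E[139] (values in mu_{139} in F_{31665284824709^6}) gives e(P',Q') = e(P,Q)^det(M).
det M = 127*54 - 45*36 = 5238 = 95 (mod 139); 95^{-1} = 60 (mod 139).
8-bit Miller (10001011) on E'/F_{31665284824709} with a'=31562435964907, b'=13951250346273: accumulate tangent/chord ratios at Q'+S and P'+S'.
So e_{139}(P',Q') = 22151594511148 + 10564866100143*t + 14274398650117*t^2 + 710837500931*t^3 + 20856198531185*t^4 + 27573435822026*t^5.
e_{139}(P,Q) = (22151594511148 + 10564866100143*t + 14274398650117*t^2 + 710837500931*t^3 + 20856198531185*t^4 + 27573435822026*t^5)^{60} = 27227280501927 + 12961002584416*t + 26579497215828*t^2 + 505625170067*t^3 + 6773487264065*t^4 + 7610882936451*t^5.

27227280501927 + 12961002584416*t + 26579497215828*t^2 + 505625170067*t^3 + 6773487264065*t^4 + 7610882936451*t^5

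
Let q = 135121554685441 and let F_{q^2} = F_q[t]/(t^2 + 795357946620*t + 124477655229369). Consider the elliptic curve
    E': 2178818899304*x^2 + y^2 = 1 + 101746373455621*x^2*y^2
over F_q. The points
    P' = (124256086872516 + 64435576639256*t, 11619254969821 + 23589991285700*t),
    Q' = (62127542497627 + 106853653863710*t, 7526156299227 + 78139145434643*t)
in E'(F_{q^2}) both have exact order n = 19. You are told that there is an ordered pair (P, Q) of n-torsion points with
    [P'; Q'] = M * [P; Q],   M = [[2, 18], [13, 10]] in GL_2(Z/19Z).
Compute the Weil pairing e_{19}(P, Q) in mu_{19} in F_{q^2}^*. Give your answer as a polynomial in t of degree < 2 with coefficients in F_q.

116873776580304 + 94133032732770*t

Since e_{19}(P,P)=e_{19}(Q,Q)=1 and e_{19}(Q,P)=e_{19}(P,Q)^{-1}, expanding e_{19}(2*P + 18*Q,13*P + 10*Q) leaves e(P,Q)^det(M).
Hence e(P,Q) = e(P',Q')^{15} where 15 = 14^{-1} mod 19.
Map (x,y)_Ed via u=(1+y)/(1-y), v=(1+y)/((1-y)x) to Montgomery A=106786737015499,B=63987954363744; then to (a',b')=(86976391597003,87173250008273).
Build f_{19,P'} and f_{19,Q'} via the 5-bit ladder of 19=10011_2; evaluate at shifted divisors; quotient in F_{135121554685441^2}.
The quotient is 81445997266030 + 76114157906468*t.
Thus e_{19}(P,Q) = 116873776580304 + 94133032732770*t.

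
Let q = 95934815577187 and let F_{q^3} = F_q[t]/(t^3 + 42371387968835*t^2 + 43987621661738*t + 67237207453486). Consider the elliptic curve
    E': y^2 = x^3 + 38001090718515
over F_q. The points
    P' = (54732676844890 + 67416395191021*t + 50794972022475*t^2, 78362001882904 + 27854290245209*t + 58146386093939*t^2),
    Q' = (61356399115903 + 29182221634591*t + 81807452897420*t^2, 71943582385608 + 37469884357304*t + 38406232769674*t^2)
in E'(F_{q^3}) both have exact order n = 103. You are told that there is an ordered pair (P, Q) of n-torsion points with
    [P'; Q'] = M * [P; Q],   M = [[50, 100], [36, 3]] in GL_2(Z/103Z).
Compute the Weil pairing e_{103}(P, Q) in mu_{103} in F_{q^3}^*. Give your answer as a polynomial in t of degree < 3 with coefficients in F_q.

The 103-Weil pairing on E[103] over F_{95934815577187} is alternating-bilinear: e_{103}(P',Q') = e_{103}(P,Q)^det(M).
Inverting 52 mod 103: 2. Thus e_{103}(P,Q) = e(P',Q')^{2}.
Run Miller on y^2=x^3+38001090718515 over F_{95934815577187}: ladder 1100111 (7 bits); e = f_P(D_Q)/f_Q(D_P).
So e_{103}(P',Q') = 94513290820698 + 41208957503706*t + 41742019823612*t^2.
(94513290820698 + 41208957503706*t + 41742019823612*t^2)^{2} mod (95934815577187,f) = 14973209911071 + 80842964688238*t + 1276600081710*t^2.

14973209911071 + 80842964688238*t + 1276600081710*t^2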